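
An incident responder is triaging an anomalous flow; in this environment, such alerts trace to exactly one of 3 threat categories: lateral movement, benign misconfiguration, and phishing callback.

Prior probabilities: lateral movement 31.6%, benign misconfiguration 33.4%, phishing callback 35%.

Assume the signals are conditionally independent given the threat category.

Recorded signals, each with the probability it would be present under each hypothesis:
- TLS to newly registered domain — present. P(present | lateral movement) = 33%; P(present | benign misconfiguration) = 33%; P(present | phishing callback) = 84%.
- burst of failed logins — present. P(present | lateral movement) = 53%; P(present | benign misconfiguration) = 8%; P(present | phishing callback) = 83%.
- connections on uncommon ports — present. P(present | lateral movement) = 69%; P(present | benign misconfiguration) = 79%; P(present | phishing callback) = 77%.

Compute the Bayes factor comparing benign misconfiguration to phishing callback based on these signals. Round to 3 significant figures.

Joint likelihood of the signal pattern under each hypothesis:
  benign misconfiguration: 0.33 × 0.08 × 0.79 = 0.020856
  phishing callback: 0.84 × 0.83 × 0.77 = 0.53684
Bayes factor = 0.020856 / 0.53684 ≈ 0.0388

0.0388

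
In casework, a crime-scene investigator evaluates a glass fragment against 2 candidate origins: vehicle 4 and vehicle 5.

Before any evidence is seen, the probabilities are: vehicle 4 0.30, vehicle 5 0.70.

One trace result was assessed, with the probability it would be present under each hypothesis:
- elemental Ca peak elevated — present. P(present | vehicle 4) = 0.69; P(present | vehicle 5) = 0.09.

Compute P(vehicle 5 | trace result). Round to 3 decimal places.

Multiply each prior by the likelihood of the trace result:
  vehicle 4: 0.30 × 0.69 = 0.207
  vehicle 5: 0.70 × 0.09 = 0.063
The unnormalized weights sum to 0.27.
P(vehicle 5 | evidence) = 0.063 / 0.27 ≈ 0.233.

0.233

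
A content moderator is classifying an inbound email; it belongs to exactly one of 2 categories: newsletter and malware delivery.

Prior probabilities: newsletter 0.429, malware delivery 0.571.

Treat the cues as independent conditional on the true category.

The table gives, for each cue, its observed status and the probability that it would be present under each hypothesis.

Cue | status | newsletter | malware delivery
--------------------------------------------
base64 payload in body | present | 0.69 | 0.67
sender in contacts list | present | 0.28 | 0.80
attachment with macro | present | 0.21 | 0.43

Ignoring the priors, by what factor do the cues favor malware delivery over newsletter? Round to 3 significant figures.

Joint likelihood of the cue pattern under each hypothesis:
  malware delivery: 0.67 × 0.80 × 0.43 = 0.23048
  newsletter: 0.69 × 0.28 × 0.21 = 0.040572
Bayes factor = 0.23048 / 0.040572 ≈ 5.68

5.68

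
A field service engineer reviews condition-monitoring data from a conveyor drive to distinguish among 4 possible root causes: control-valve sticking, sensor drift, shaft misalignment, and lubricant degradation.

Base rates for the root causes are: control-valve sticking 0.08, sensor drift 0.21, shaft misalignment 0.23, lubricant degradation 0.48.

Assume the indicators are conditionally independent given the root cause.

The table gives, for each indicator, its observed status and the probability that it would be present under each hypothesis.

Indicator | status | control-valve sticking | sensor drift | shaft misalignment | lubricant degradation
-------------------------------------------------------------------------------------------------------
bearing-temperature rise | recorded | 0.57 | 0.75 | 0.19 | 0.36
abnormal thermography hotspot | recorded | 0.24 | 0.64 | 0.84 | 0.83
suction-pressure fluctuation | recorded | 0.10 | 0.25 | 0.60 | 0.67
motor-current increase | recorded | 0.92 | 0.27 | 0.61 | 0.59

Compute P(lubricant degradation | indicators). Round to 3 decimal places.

By Bayes' rule with conditional independence, the unnormalized weight for each hypothesis is prior × ∏ likelihoods:
  control-valve sticking: 0.08 × 0.57 × 0.24 × 0.10 × 0.92 = 0.0010068
  sensor drift: 0.21 × 0.75 × 0.64 × 0.25 × 0.27 = 0.006804
  shaft misalignment: 0.23 × 0.19 × 0.84 × 0.60 × 0.61 = 0.013435
  lubricant degradation: 0.48 × 0.36 × 0.83 × 0.67 × 0.59 = 0.056696
The unnormalized weights sum to 0.077941.
P(lubricant degradation | evidence) = 0.056696 / 0.077941 ≈ 0.727.

0.727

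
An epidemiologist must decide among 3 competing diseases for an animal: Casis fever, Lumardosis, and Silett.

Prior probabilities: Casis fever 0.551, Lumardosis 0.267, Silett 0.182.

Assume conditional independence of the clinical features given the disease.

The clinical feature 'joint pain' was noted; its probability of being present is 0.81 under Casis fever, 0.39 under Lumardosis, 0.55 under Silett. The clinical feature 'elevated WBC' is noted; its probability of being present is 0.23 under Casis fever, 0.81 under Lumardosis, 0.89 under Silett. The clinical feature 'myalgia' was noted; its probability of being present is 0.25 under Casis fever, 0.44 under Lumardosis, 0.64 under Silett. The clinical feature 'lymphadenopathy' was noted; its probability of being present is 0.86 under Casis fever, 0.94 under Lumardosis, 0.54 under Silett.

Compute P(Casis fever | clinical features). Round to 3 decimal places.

0.252

For each hypothesis, the unnormalized posterior weight is prior × product of the clinical feature likelihoods:
  Casis fever: 0.551 × 0.81 × 0.23 × 0.25 × 0.86 = 0.02207
  Lumardosis: 0.267 × 0.39 × 0.81 × 0.44 × 0.94 = 0.034885
  Silett: 0.182 × 0.55 × 0.89 × 0.64 × 0.54 = 0.030789
Marginal likelihood of the evidence = 0.087744.
P(Casis fever | evidence) = 0.02207 / 0.087744 ≈ 0.252.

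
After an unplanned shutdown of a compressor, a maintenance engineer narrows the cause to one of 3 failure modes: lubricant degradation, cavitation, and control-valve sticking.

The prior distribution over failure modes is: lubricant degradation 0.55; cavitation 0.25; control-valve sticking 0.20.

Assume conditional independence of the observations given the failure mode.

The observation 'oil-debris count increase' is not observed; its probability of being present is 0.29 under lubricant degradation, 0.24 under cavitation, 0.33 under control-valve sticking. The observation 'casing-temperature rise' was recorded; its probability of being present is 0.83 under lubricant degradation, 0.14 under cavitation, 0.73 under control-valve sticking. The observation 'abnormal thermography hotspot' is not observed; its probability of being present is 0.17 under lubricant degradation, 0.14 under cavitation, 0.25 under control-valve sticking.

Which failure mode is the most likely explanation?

lubricant degradation

By Bayes' rule with conditional independence, the unnormalized weight for each hypothesis is prior × ∏ likelihoods (using 1 − P(present | H) for each absent observation):
  lubricant degradation: 0.55 × (1 − 0.29) × 0.83 × (1 − 0.17) = 0.26902
  cavitation: 0.25 × (1 − 0.24) × 0.14 × (1 − 0.14) = 0.022876
  control-valve sticking: 0.20 × (1 − 0.33) × 0.73 × (1 − 0.25) = 0.073365
The unnormalized weights sum to 0.36526.
P(lubricant degradation | evidence) ≈ 0.26902 / 0.36526 ≈ 0.737
P(cavitation | evidence) ≈ 0.022876 / 0.36526 ≈ 0.063
P(control-valve sticking | evidence) ≈ 0.073365 / 0.36526 ≈ 0.201
The largest is 0.737, so lubricant degradation is most probable.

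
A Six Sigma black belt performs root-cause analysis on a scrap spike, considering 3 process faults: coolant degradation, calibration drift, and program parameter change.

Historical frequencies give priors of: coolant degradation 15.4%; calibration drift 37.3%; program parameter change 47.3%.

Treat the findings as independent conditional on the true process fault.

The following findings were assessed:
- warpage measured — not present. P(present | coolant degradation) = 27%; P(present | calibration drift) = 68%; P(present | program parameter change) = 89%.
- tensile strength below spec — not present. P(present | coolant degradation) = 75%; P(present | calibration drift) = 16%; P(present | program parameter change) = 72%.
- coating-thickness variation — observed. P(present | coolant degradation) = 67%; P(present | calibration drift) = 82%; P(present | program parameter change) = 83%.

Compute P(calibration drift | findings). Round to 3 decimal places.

Multiply each prior by the joint likelihood of the evidence pattern (using 1 − P(present | H) for each absent finding):
  coolant degradation: 0.154 × (1 − 0.27) × (1 − 0.75) × 0.67 = 0.01883
  calibration drift: 0.373 × (1 − 0.68) × (1 − 0.16) × 0.82 = 0.082215
  program parameter change: 0.473 × (1 − 0.89) × (1 − 0.72) × 0.83 = 0.012092
The unnormalized weights sum to 0.11314.
P(calibration drift | evidence) = 0.082215 / 0.11314 ≈ 0.727.

0.727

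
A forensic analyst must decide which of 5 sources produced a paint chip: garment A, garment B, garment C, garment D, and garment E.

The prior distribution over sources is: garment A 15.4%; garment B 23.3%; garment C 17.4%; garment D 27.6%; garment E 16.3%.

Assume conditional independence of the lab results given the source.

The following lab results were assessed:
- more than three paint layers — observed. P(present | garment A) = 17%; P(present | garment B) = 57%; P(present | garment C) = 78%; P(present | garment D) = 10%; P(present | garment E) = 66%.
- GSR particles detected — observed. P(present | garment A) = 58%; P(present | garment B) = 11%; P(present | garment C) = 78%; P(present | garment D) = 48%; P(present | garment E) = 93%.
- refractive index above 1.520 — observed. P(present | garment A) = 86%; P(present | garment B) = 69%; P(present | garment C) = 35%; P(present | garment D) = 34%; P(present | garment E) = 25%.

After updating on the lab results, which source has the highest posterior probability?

Multiply each prior by the joint likelihood of the lab result pattern:
  garment A: 0.154 × 0.17 × 0.58 × 0.86 = 0.013059
  garment B: 0.233 × 0.57 × 0.11 × 0.69 = 0.01008
  garment C: 0.174 × 0.78 × 0.78 × 0.35 = 0.037052
  garment D: 0.276 × 0.10 × 0.48 × 0.34 = 0.0045043
  garment E: 0.163 × 0.66 × 0.93 × 0.25 = 0.025012
Marginal likelihood of the evidence = 0.089707.
P(garment A | evidence) ≈ 0.013059 / 0.089707 ≈ 0.146
P(garment B | evidence) ≈ 0.01008 / 0.089707 ≈ 0.112
P(garment C | evidence) ≈ 0.037052 / 0.089707 ≈ 0.413
P(garment D | evidence) ≈ 0.0045043 / 0.089707 ≈ 0.050
P(garment E | evidence) ≈ 0.025012 / 0.089707 ≈ 0.279
The largest is 0.413, so garment C is most probable.

garment C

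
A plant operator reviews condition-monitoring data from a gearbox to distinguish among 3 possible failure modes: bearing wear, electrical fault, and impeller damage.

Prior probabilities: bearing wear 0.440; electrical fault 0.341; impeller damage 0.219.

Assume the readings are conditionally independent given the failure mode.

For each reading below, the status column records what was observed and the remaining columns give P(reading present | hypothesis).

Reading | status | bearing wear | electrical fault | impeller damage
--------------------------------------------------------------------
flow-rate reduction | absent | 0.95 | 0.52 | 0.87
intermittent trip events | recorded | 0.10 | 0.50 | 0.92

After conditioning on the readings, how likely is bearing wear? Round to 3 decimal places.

0.020

For each hypothesis, the unnormalized posterior weight is prior × product of the reading likelihoods (using 1 − P(present | H) for each absent reading):
  bearing wear: 0.440 × (1 − 0.95) × 0.10 = 0.0022
  electrical fault: 0.341 × (1 − 0.52) × 0.50 = 0.08184
  impeller damage: 0.219 × (1 − 0.87) × 0.92 = 0.026192
Normalizing constant Z = 0.0022 + 0.08184 + 0.026192 = 0.11023.
P(bearing wear | evidence) = 0.0022 / 0.11023 ≈ 0.020.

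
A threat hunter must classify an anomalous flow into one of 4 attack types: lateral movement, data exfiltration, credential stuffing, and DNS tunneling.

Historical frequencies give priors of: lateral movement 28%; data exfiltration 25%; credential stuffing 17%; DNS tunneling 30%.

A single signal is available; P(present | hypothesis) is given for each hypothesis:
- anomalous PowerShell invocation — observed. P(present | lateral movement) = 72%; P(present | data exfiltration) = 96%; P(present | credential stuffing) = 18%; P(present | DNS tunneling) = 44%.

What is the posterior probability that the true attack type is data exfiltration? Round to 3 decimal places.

Multiply each prior by the likelihood of the signal:
  lateral movement: 0.28 × 0.72 = 0.2016
  data exfiltration: 0.25 × 0.96 = 0.24
  credential stuffing: 0.17 × 0.18 = 0.0306
  DNS tunneling: 0.30 × 0.44 = 0.132
Normalizing constant Z = 0.2016 + 0.24 + 0.0306 + 0.132 = 0.6042.
P(data exfiltration | evidence) = 0.24 / 0.6042 ≈ 0.397.

0.397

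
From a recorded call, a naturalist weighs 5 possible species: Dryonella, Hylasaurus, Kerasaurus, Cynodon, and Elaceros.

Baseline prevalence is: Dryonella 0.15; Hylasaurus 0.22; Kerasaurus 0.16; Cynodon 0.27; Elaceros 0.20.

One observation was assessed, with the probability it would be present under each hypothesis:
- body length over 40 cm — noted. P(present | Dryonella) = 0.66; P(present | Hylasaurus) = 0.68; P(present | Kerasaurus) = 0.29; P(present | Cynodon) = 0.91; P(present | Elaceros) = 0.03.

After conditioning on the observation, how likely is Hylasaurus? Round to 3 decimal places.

For each hypothesis, the unnormalized posterior weight is prior × likelihood:
  Dryonella: 0.15 × 0.66 = 0.099
  Hylasaurus: 0.22 × 0.68 = 0.1496
  Kerasaurus: 0.16 × 0.29 = 0.0464
  Cynodon: 0.27 × 0.91 = 0.2457
  Elaceros: 0.20 × 0.03 = 0.006
Normalizing constant Z = 0.099 + 0.1496 + 0.0464 + 0.2457 + 0.006 = 0.5467.
P(Hylasaurus | evidence) = 0.1496 / 0.5467 ≈ 0.274.

0.274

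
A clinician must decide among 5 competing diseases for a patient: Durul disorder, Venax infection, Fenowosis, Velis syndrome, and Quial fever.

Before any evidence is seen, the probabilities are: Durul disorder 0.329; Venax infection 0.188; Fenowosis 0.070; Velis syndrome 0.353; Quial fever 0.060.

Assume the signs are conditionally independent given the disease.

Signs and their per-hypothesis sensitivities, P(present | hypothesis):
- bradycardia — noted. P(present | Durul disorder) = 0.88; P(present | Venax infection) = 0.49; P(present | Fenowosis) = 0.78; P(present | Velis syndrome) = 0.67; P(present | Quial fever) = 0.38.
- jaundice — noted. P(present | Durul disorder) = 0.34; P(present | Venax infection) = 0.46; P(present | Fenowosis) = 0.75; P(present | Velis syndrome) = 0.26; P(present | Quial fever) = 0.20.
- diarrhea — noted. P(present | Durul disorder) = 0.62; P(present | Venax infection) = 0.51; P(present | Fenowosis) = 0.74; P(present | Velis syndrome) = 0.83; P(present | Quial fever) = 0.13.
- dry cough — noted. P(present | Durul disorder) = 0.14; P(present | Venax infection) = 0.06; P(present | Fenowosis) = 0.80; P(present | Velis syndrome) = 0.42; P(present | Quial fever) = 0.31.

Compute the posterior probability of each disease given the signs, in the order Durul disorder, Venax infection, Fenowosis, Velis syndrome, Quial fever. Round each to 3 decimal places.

By Bayes' rule with conditional independence, the unnormalized weight for each hypothesis is prior × ∏ likelihoods:
  Durul disorder: 0.329 × 0.88 × 0.34 × 0.62 × 0.14 = 0.0085443
  Venax infection: 0.188 × 0.49 × 0.46 × 0.51 × 0.06 = 0.0012967
  Fenowosis: 0.070 × 0.78 × 0.75 × 0.74 × 0.80 = 0.024242
  Velis syndrome: 0.353 × 0.67 × 0.26 × 0.83 × 0.42 = 0.021436
  Quial fever: 0.060 × 0.38 × 0.20 × 0.13 × 0.31 = 0.00018377
Marginal likelihood of the evidence = 0.055703.
P(Durul disorder | evidence) = 0.0085443 / 0.055703 ≈ 0.153
P(Venax infection | evidence) = 0.0012967 / 0.055703 ≈ 0.023
P(Fenowosis | evidence) = 0.024242 / 0.055703 ≈ 0.435
P(Velis syndrome | evidence) = 0.021436 / 0.055703 ≈ 0.385
P(Quial fever | evidence) = 0.00018377 / 0.055703 ≈ 0.003

0.153, 0.023, 0.435, 0.385, 0.003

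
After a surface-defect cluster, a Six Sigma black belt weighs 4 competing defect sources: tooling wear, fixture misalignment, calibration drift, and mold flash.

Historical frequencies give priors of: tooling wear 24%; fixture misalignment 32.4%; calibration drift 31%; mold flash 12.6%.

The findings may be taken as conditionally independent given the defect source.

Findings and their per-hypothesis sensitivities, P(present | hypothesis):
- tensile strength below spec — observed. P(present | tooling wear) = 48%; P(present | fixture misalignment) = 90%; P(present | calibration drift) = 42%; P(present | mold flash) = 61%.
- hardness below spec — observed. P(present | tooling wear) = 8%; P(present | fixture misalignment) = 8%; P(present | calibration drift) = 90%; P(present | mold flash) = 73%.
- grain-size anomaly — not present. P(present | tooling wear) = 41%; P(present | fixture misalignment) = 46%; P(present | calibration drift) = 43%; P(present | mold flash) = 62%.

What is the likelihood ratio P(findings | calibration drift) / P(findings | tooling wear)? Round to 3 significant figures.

9.51

Joint likelihood of the evidence pattern under each hypothesis (using 1 − P(present | H) for each absent finding):
  calibration drift: 0.42 × 0.90 × (1 − 0.43) = 0.21546
  tooling wear: 0.48 × 0.08 × (1 − 0.41) = 0.022656
Bayes factor = 0.21546 / 0.022656 ≈ 9.51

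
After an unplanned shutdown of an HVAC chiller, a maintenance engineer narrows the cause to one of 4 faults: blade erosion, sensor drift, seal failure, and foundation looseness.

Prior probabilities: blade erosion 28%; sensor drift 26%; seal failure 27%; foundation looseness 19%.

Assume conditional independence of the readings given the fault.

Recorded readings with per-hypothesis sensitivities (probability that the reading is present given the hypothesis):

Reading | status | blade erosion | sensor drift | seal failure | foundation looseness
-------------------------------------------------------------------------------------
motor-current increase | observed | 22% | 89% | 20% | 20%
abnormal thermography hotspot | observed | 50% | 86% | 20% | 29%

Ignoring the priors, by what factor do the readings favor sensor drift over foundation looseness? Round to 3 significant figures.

Take the product of per-reading likelihoods under each hypothesis, then divide.
  sensor drift: 0.89 × 0.86 = 0.7654
  foundation looseness: 0.20 × 0.29 = 0.058
Bayes factor = 0.7654 / 0.058 ≈ 13.2

13.2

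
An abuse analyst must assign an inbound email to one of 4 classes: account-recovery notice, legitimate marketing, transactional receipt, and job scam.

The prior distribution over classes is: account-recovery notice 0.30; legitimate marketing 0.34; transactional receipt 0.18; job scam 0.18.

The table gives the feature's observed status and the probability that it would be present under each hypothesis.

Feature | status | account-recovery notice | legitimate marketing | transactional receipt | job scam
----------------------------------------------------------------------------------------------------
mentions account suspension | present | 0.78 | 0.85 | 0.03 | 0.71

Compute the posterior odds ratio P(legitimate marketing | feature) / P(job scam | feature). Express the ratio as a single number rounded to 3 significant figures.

2.26

Unnormalized posterior weight (prior times the feature likelihood) for each of the two hypotheses:
  legitimate marketing: 0.34 × 0.85 = 0.289
  job scam: 0.18 × 0.71 = 0.1278
Odds(legitimate marketing : job scam) = 0.289 / 0.1278 ≈ 2.26.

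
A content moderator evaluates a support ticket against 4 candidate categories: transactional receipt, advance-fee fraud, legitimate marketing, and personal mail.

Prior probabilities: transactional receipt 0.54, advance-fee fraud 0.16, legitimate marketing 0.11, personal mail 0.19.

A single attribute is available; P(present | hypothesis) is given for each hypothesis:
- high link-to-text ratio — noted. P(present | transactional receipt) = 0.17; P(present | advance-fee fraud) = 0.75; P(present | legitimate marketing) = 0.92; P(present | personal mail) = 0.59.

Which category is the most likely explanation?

By Bayes' rule, the unnormalized weight for each hypothesis is prior × likelihood:
  transactional receipt: 0.54 × 0.17 = 0.0918
  advance-fee fraud: 0.16 × 0.75 = 0.12
  legitimate marketing: 0.11 × 0.92 = 0.1012
  personal mail: 0.19 × 0.59 = 0.1121
Normalizing constant Z = 0.0918 + 0.12 + 0.1012 + 0.1121 = 0.4251.
P(transactional receipt | evidence) ≈ 0.0918 / 0.4251 ≈ 0.216
P(advance-fee fraud | evidence) ≈ 0.12 / 0.4251 ≈ 0.282
P(legitimate marketing | evidence) ≈ 0.1012 / 0.4251 ≈ 0.238
P(personal mail | evidence) ≈ 0.1121 / 0.4251 ≈ 0.264
The largest is 0.282, so advance-fee fraud is most probable.

advance-fee fraud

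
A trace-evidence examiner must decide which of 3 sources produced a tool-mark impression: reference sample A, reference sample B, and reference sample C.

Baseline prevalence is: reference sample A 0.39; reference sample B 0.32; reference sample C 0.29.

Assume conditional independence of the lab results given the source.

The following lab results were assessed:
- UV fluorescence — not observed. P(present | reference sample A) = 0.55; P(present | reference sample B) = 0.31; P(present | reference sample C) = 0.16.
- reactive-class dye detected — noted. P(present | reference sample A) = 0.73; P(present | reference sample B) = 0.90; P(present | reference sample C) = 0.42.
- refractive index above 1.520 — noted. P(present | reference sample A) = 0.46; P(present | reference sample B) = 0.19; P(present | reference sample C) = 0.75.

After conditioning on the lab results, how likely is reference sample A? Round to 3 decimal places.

Multiply each prior by the joint likelihood of the lab result pattern (using 1 − P(present | H) for each absent lab result):
  reference sample A: 0.39 × (1 − 0.55) × 0.73 × 0.46 = 0.058933
  reference sample B: 0.32 × (1 − 0.31) × 0.90 × 0.19 = 0.037757
  reference sample C: 0.29 × (1 − 0.16) × 0.42 × 0.75 = 0.076734
Marginal likelihood of the evidence = 0.17342.
P(reference sample A | evidence) = 0.058933 / 0.17342 ≈ 0.340.

0.340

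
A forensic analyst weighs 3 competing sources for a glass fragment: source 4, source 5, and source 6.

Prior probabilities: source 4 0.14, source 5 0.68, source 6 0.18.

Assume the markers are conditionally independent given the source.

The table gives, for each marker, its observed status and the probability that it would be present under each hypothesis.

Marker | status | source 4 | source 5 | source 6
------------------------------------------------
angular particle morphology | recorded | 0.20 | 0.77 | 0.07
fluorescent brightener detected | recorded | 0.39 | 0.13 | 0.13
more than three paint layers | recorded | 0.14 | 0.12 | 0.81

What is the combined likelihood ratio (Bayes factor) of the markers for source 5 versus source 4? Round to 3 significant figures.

Joint likelihood of the marker pattern under each hypothesis:
  source 5: 0.77 × 0.13 × 0.12 = 0.012012
  source 4: 0.20 × 0.39 × 0.14 = 0.01092
Bayes factor = 0.012012 / 0.01092 ≈ 1.10

1.10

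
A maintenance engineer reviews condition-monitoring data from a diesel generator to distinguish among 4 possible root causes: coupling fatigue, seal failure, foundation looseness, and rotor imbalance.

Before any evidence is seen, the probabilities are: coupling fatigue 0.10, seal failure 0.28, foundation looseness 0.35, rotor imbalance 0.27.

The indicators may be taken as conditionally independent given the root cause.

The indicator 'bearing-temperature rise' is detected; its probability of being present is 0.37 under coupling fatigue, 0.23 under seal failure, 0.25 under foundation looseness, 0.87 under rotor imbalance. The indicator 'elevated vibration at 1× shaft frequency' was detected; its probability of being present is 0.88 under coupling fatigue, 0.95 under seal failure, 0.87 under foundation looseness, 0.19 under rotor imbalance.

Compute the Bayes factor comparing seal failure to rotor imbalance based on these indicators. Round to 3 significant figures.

1.32

Joint likelihood of the indicator pattern under each hypothesis:
  seal failure: 0.23 × 0.95 = 0.2185
  rotor imbalance: 0.87 × 0.19 = 0.1653
Bayes factor = 0.2185 / 0.1653 ≈ 1.32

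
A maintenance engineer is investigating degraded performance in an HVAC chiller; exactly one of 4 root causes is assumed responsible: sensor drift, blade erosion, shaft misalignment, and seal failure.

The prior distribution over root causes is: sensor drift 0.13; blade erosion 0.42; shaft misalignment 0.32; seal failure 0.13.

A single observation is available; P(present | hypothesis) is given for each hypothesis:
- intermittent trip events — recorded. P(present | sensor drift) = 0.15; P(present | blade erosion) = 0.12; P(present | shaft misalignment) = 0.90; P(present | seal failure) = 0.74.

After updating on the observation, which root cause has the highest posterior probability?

shaft misalignment

Multiply each prior by the likelihood of the observation:
  sensor drift: 0.13 × 0.15 = 0.0195
  blade erosion: 0.42 × 0.12 = 0.0504
  shaft misalignment: 0.32 × 0.90 = 0.288
  seal failure: 0.13 × 0.74 = 0.0962
Normalizing constant Z = 0.0195 + 0.0504 + 0.288 + 0.0962 = 0.4541.
P(sensor drift | evidence) ≈ 0.0195 / 0.4541 ≈ 0.043
P(blade erosion | evidence) ≈ 0.0504 / 0.4541 ≈ 0.111
P(shaft misalignment | evidence) ≈ 0.288 / 0.4541 ≈ 0.634
P(seal failure | evidence) ≈ 0.0962 / 0.4541 ≈ 0.212
The largest is 0.634, so shaft misalignment is most probable.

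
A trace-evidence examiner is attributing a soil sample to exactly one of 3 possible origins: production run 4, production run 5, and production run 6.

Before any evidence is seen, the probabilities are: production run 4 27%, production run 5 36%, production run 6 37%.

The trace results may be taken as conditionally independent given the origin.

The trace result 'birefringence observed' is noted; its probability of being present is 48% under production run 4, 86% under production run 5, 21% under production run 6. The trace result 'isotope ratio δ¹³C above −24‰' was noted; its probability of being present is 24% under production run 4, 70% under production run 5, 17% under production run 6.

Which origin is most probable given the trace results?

By Bayes' rule with conditional independence, the unnormalized weight for each hypothesis is prior × ∏ likelihoods:
  production run 4: 0.27 × 0.48 × 0.24 = 0.031104
  production run 5: 0.36 × 0.86 × 0.70 = 0.21672
  production run 6: 0.37 × 0.21 × 0.17 = 0.013209
Normalizing constant Z = 0.031104 + 0.21672 + 0.013209 = 0.26103.
P(production run 4 | evidence) ≈ 0.031104 / 0.26103 ≈ 0.119
P(production run 5 | evidence) ≈ 0.21672 / 0.26103 ≈ 0.830
P(production run 6 | evidence) ≈ 0.013209 / 0.26103 ≈ 0.051
The largest is 0.830, so production run 5 is most probable.

production run 5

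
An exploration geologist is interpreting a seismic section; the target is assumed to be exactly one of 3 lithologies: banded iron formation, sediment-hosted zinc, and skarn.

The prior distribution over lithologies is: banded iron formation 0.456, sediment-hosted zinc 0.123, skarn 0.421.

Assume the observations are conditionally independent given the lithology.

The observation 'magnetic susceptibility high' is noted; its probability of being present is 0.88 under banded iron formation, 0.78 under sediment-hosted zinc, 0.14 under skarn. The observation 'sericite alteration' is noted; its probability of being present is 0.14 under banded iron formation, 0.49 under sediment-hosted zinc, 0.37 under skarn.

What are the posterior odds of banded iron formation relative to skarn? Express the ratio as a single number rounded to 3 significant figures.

2.58

Posterior odds equal prior odds times the likelihood ratio; only the two competing hypotheses matter.
  banded iron formation: 0.456 × 0.88 × 0.14 = 0.056179
  skarn: 0.421 × 0.14 × 0.37 = 0.021808
Posterior odds = 0.056179 / 0.021808 ≈ 2.58.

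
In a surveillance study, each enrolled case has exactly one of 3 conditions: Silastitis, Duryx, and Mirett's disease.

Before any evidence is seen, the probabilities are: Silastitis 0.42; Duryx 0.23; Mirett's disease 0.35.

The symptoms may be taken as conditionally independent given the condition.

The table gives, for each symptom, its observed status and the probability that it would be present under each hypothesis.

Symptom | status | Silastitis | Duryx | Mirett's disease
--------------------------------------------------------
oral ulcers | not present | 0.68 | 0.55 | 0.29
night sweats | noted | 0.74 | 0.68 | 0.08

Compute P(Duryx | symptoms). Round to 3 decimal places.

0.371

By Bayes' rule with conditional independence, the unnormalized weight for each hypothesis is prior × ∏ likelihoods (using 1 − P(present | H) for each absent symptom):
  Silastitis: 0.42 × (1 − 0.68) × 0.74 = 0.099456
  Duryx: 0.23 × (1 − 0.55) × 0.68 = 0.07038
  Mirett's disease: 0.35 × (1 − 0.29) × 0.08 = 0.01988
Marginal likelihood of the evidence = 0.18972.
P(Duryx | evidence) = 0.07038 / 0.18972 ≈ 0.371.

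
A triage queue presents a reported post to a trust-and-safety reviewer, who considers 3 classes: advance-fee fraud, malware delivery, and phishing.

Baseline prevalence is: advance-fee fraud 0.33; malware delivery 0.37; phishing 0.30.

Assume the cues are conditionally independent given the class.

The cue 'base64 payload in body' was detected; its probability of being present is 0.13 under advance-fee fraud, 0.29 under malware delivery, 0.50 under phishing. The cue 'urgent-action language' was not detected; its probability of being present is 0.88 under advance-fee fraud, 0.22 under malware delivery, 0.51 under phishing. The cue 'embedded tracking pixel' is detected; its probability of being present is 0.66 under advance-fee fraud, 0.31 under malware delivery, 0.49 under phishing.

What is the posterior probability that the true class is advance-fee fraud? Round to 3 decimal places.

0.052

For each hypothesis, the unnormalized posterior weight is prior × product of the cue likelihoods (using 1 − P(present | H) for each absent cue):
  advance-fee fraud: 0.33 × 0.13 × (1 − 0.88) × 0.66 = 0.0033977
  malware delivery: 0.37 × 0.29 × (1 − 0.22) × 0.31 = 0.025945
  phishing: 0.30 × 0.50 × (1 − 0.51) × 0.49 = 0.036015
Normalizing constant Z = 0.0033977 + 0.025945 + 0.036015 = 0.065358.
P(advance-fee fraud | evidence) = 0.0033977 / 0.065358 ≈ 0.052.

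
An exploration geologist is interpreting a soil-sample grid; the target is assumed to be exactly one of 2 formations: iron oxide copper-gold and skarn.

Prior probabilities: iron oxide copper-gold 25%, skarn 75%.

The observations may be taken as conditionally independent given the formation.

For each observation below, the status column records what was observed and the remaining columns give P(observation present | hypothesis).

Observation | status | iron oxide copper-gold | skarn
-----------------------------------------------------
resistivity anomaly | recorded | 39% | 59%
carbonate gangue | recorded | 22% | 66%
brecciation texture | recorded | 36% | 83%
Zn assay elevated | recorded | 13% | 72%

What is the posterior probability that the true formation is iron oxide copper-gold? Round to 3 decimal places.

0.006

Multiply each prior by the joint likelihood of the evidence pattern:
  iron oxide copper-gold: 0.250 × 0.39 × 0.22 × 0.36 × 0.13 = 0.0010039
  skarn: 0.750 × 0.59 × 0.66 × 0.83 × 0.72 = 0.17453
The unnormalized weights sum to 0.17553.
P(iron oxide copper-gold | evidence) = 0.0010039 / 0.17553 ≈ 0.006.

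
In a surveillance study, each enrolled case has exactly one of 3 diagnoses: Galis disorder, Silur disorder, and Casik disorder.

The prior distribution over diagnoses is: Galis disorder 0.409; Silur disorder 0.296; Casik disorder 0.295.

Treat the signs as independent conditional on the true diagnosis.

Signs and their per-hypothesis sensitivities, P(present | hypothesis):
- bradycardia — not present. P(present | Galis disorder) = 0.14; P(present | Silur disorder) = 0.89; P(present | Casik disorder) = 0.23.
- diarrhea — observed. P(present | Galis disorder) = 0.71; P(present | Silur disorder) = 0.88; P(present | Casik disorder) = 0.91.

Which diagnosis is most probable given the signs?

Galis disorder

For each hypothesis, the unnormalized posterior weight is prior × product of the sign likelihoods (using 1 − P(present | H) for each absent sign):
  Galis disorder: 0.409 × (1 − 0.14) × 0.71 = 0.24974
  Silur disorder: 0.296 × (1 − 0.89) × 0.88 = 0.028653
  Casik disorder: 0.295 × (1 − 0.23) × 0.91 = 0.20671
Normalizing constant Z = 0.24974 + 0.028653 + 0.20671 = 0.48509.
P(Galis disorder | evidence) ≈ 0.24974 / 0.48509 ≈ 0.515
P(Silur disorder | evidence) ≈ 0.028653 / 0.48509 ≈ 0.059
P(Casik disorder | evidence) ≈ 0.20671 / 0.48509 ≈ 0.426
The largest is 0.515, so Galis disorder is most probable.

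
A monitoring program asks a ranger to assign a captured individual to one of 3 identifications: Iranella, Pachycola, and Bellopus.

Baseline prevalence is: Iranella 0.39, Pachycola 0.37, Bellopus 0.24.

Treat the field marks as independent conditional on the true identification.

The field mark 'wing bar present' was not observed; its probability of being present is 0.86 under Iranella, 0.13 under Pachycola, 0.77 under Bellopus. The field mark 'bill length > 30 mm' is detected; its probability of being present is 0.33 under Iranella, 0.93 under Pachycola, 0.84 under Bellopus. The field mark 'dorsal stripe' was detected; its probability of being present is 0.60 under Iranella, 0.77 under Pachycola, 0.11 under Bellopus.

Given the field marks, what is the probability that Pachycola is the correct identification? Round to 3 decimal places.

Multiply each prior by the joint likelihood of the field mark pattern (using 1 − P(present | H) for each absent field mark):
  Iranella: 0.39 × (1 − 0.86) × 0.33 × 0.60 = 0.010811
  Pachycola: 0.37 × (1 − 0.13) × 0.93 × 0.77 = 0.23051
  Bellopus: 0.24 × (1 − 0.77) × 0.84 × 0.11 = 0.0051005
The unnormalized weights sum to 0.24642.
P(Pachycola | evidence) = 0.23051 / 0.24642 ≈ 0.935.

0.935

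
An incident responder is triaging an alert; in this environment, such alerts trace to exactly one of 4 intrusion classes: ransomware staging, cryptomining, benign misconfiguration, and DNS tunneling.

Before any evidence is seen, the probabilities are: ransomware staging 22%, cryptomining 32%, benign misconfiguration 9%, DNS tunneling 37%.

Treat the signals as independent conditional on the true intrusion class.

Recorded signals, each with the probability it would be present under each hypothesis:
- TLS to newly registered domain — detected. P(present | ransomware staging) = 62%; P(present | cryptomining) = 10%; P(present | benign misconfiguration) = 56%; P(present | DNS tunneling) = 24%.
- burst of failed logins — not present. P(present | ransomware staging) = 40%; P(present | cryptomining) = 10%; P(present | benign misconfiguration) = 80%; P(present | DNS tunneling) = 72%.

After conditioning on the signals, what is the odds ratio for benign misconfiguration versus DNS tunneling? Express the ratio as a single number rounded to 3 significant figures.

0.405

Unnormalized posterior weight (prior times the signal likelihoods) for each of the two hypotheses (using 1 − P(present | H) for each absent signal):
  benign misconfiguration: 0.09 × 0.56 × (1 − 0.80) = 0.01008
  DNS tunneling: 0.37 × 0.24 × (1 − 0.72) = 0.024864
Posterior odds = 0.01008 / 0.024864 ≈ 0.405.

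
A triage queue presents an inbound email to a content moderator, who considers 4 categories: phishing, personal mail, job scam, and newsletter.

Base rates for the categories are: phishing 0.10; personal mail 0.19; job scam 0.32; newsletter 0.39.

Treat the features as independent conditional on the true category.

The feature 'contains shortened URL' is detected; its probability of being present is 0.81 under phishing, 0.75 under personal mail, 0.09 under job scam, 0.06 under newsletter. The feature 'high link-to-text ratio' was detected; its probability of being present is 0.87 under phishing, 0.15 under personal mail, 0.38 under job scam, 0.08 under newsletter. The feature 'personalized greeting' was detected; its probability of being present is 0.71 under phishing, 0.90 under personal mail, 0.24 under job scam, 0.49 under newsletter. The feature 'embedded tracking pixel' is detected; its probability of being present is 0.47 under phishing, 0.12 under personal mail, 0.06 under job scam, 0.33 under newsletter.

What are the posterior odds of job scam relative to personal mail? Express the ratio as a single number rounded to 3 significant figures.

0.0683

Unnormalized posterior weight (prior times the feature likelihoods) for each of the two hypotheses:
  job scam: 0.32 × 0.09 × 0.38 × 0.24 × 0.06 = 0.00015759
  personal mail: 0.19 × 0.75 × 0.15 × 0.90 × 0.12 = 0.0023085
Posterior odds = 0.00015759 / 0.0023085 ≈ 0.0683.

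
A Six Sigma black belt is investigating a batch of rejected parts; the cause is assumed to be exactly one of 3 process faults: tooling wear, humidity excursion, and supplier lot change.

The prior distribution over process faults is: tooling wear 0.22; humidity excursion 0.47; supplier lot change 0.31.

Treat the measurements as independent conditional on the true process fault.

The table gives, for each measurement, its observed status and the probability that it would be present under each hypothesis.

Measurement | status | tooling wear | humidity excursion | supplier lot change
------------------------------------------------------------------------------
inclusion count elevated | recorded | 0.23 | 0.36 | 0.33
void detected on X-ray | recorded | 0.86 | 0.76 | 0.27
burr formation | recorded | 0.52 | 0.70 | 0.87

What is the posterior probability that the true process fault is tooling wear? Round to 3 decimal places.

0.166

By Bayes' rule with conditional independence, the unnormalized weight for each hypothesis is prior × ∏ likelihoods:
  tooling wear: 0.22 × 0.23 × 0.86 × 0.52 = 0.022628
  humidity excursion: 0.47 × 0.36 × 0.76 × 0.70 = 0.090014
  supplier lot change: 0.31 × 0.33 × 0.27 × 0.87 = 0.02403
Normalizing constant Z = 0.022628 + 0.090014 + 0.02403 = 0.13667.
P(tooling wear | evidence) = 0.022628 / 0.13667 ≈ 0.166.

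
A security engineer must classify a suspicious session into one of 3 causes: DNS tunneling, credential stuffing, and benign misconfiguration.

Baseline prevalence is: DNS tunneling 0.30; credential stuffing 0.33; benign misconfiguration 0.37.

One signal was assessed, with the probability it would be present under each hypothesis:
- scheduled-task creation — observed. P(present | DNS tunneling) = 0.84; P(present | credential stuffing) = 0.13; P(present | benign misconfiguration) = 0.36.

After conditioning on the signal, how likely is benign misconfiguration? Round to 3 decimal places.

0.311

Multiply each prior by the likelihood of the signal:
  DNS tunneling: 0.30 × 0.84 = 0.252
  credential stuffing: 0.33 × 0.13 = 0.0429
  benign misconfiguration: 0.37 × 0.36 = 0.1332
The unnormalized weights sum to 0.4281.
P(benign misconfiguration | evidence) = 0.1332 / 0.4281 ≈ 0.311.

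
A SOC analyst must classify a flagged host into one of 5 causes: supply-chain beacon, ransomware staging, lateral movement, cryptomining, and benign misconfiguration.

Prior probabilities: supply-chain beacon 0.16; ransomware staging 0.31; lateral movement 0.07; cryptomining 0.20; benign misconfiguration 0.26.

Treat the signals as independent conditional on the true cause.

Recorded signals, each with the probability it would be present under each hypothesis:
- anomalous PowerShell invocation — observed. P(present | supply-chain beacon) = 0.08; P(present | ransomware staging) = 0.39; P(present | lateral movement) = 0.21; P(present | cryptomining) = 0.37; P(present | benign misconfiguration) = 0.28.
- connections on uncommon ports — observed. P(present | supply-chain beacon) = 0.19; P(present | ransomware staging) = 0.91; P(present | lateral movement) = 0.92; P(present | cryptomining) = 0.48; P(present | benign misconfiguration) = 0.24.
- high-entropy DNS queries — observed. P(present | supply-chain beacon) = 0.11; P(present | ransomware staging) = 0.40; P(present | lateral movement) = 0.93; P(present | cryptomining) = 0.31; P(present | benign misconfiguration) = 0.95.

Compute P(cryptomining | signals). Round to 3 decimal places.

0.130

For each hypothesis, the unnormalized posterior weight is prior × product of the signal likelihoods:
  supply-chain beacon: 0.16 × 0.08 × 0.19 × 0.11 = 0.00026752
  ransomware staging: 0.31 × 0.39 × 0.91 × 0.40 = 0.044008
  lateral movement: 0.07 × 0.21 × 0.92 × 0.93 = 0.012577
  cryptomining: 0.20 × 0.37 × 0.48 × 0.31 = 0.011011
  benign misconfiguration: 0.26 × 0.28 × 0.24 × 0.95 = 0.016598
Marginal likelihood of the evidence = 0.084462.
P(cryptomining | evidence) = 0.011011 / 0.084462 ≈ 0.130.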